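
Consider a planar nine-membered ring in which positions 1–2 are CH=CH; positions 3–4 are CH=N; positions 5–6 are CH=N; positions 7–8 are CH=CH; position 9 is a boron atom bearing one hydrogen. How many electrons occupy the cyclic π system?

Every ring atom contributes a p orbital perpendicular to the ring (every atom in a ring double bond is sp² and brings one electron to the p orbital; each =N– nitrogen is pyridine-type (lone pair in the sp² plane, one electron in the p orbital); the boron has an empty p orbital), so the π system is cyclic and fully conjugated.
Counting π electrons: 4 × 2 = 8 from the double-bond units + 0 from the BH atom = 8.

8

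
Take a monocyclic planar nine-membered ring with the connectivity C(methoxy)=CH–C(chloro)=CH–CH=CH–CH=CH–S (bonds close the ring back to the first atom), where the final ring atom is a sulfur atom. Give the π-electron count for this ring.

Every ring atom contributes a p orbital perpendicular to the ring (the double-bond atoms are sp², each contributing one p electron; the sulfur donates one lone pair from its p orbital), so the π system is cyclic and fully conjugated.
Counting π electrons: 4 × 2 = 8 from the double-bond units + 2 from the S atom = 10.

10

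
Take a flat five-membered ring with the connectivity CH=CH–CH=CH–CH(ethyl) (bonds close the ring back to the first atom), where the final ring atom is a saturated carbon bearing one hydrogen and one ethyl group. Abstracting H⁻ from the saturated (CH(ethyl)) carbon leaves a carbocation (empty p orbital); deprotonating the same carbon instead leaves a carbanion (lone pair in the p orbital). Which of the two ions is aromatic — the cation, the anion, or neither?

The anion

Both ions have a continuous loop of p orbitals — each ring atom is sp².
Cation: 2 × 2 + 0 = 4 π electrons → 4(1), antiaromatic.
Anion: 2 × 2 + 2 = 6 π electrons → 4(1)+2, aromatic.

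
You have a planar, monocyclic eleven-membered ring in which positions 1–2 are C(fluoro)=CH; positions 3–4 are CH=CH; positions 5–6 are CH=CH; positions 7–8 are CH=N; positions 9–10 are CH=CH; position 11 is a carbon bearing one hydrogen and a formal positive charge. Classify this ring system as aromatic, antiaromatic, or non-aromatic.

All ring atoms are sp² and supply a p orbital to the ring (the double-bond atoms are sp², each contributing one p electron; each sp² =N– keeps its lone pair in-plane and puts one electron into the π system; the carbocation has an empty p orbital); the conjugation is uninterrupted.
Tallying contributions gives 5 × 2 = 10 from the double-bond units + 0 from the CH(+) atom = 10.
Since 10 = 4·2 + 2, the ring meets the 4n+2 criterion.

Aromatic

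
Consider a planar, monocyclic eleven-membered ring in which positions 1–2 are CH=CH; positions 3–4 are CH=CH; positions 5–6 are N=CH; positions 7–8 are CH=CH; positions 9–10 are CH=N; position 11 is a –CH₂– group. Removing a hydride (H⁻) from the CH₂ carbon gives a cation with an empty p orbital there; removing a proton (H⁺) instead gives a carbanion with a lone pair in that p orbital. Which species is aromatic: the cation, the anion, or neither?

The cation

In both ions every ring atom is sp² and contributes a p orbital, so both rings are fully conjugated.
Cation: 5 × 2 + 0 = 10 π electrons → 4(2)+2, aromatic.
Anion: 5 × 2 + 2 = 12 π electrons → 4(3), antiaromatic.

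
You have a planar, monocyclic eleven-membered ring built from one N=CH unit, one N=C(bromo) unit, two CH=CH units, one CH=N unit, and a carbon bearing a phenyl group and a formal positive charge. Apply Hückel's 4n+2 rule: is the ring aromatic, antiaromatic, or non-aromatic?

Every ring atom contributes a p orbital perpendicular to the ring (the double-bond atoms are sp², each contributing one p electron; the doubly-bonded nitrogens are pyridine-type — their lone pairs lie in the ring plane, leaving one electron in the p orbital; the carbocation has an empty p orbital), so the π system is cyclic and fully conjugated.
π-electron count: 5 × 2 = 10 from the double-bond units + 0 from the C(phenyl)(+) atom = 10.
That gives a 4n+2 count (10, n = 2).

Aromatic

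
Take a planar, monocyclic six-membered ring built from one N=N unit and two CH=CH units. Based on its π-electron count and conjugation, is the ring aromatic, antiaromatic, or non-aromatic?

The p orbitals form a continuous loop: each doubly-bonded ring atom is sp² with one p-orbital electron; the doubly-bonded nitrogens are pyridine-type — their lone pairs lie in the ring plane, leaving one electron in the p orbital. The ring is fully conjugated.
Counting π electrons: 3 × 2 = 6 from the 3 double-bond units.
Since 6 = 4·1 + 2, the ring meets the 4n+2 criterion.

Aromatic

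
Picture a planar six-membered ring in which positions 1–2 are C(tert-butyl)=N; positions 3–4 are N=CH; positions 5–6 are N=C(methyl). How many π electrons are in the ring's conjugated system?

6

Check conjugation: the double-bond atoms are sp², each contributing one p electron; the doubly-bonded nitrogens are pyridine-type — their lone pairs lie in the ring plane, leaving one electron in the p orbital — every position has a p orbital, so the cyclic π system is continuous.
Adding the contributions, 3 × 2 = 6 from the 3 double-bond units.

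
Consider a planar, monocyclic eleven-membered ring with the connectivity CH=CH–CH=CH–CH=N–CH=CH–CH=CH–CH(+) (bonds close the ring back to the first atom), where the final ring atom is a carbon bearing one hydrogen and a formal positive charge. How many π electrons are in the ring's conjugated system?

Check conjugation: every atom in a ring double bond is sp² and brings one electron to the p orbital; each =N– nitrogen is pyridine-type (lone pair in the sp² plane, one electron in the p orbital); the carbocation has an empty p orbital — every position has a p orbital, so the cyclic π system is continuous.
Tallying contributions gives 5 × 2 = 10 from the double-bond units + 0 from the CH(+) atom = 10.

10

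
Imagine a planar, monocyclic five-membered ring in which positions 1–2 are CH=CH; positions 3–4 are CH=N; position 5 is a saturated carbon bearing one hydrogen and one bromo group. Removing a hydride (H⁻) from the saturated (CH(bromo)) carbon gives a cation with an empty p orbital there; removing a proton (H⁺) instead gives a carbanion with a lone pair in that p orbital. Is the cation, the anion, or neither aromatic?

The anion

Once that carbon is sp², every ring atom has a p orbital and both ions are fully conjugated.
Cation: 2 × 2 + 0 = 4 π electrons → 4(1), antiaromatic.
Anion: 2 × 2 + 2 = 6 π electrons → 4(1)+2, aromatic.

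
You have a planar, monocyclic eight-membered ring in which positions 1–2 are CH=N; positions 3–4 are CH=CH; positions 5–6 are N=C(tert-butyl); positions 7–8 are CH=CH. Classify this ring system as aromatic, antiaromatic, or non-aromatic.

Antiaromatic

Check conjugation: the double-bond atoms are sp², each contributing one p electron; each =N– nitrogen is pyridine-type (lone pair in the sp² plane, one electron in the p orbital) — every position has a p orbital, so the cyclic π system is continuous.
Tallying contributions gives 4 × 2 = 8 from the 4 double-bond units.
8 is a 4n count (n = 2), so the planar conjugated ring is antiaromatic.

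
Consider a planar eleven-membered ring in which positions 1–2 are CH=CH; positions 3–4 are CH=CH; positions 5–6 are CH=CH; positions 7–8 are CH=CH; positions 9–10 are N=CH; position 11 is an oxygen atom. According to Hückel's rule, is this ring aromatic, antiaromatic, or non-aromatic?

Antiaromatic

All ring atoms are sp² and supply a p orbital to the ring (the double-bond atoms are sp², each contributing one p electron; each sp² =N– keeps its lone pair in-plane and puts one electron into the π system; the oxygen donates one lone pair from its p orbital); the conjugation is uninterrupted.
π-electron count: 5 × 2 = 10 from the double-bond units + 2 from the O atom = 12.
A 4n π count (12, n = 3) in a planar conjugated ring means antiaromatic.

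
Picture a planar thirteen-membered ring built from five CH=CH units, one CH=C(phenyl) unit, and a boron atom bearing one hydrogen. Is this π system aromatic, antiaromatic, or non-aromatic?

Antiaromatic

All ring atoms are sp² and supply a p orbital to the ring (each doubly-bonded ring atom is sp² with one p-orbital electron; the boron has an empty p orbital); the conjugation is uninterrupted.
Tallying contributions gives 6 × 2 = 12 from the double-bond units + 0 from the BH atom = 12.
With 12 = 4·3 π electrons, Hückel's rule classifies the planar ring as antiaromatic.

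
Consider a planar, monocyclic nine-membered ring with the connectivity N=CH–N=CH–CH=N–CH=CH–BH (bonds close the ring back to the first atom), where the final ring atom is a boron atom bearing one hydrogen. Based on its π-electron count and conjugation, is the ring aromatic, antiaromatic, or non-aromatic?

The p orbitals form a continuous loop: each doubly-bonded ring atom is sp² with one p-orbital electron; each sp² =N– keeps its lone pair in-plane and puts one electron into the π system; the boron has an empty p orbital. The ring is fully conjugated.
Adding the contributions, 4 × 2 = 8 from the double-bond units + 0 from the BH atom = 8.
8 = 4(2); a planar, fully conjugated 4n system is antiaromatic.

Antiaromatic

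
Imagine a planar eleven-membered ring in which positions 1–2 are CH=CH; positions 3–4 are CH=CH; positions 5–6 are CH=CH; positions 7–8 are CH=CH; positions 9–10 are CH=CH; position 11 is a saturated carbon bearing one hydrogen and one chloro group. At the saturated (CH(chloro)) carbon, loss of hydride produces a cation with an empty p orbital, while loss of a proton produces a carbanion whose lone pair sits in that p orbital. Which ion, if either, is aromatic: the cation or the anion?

The cation

In both ions every ring atom is sp² and contributes a p orbital, so both rings are fully conjugated.
Cation: 5 × 2 + 0 = 10 π electrons → 4(2)+2, aromatic.
Anion: 5 × 2 + 2 = 12 π electrons → 4(3), antiaromatic.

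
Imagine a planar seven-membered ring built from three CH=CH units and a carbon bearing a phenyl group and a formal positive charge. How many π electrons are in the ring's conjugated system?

6

The p orbitals form a continuous loop: the double-bond atoms are sp², each contributing one p electron; the carbocation has an empty p orbital. The ring is fully conjugated.
Counting π electrons: 3 × 2 = 6 from the double-bond units + 0 from the C(phenyl)(+) atom = 6.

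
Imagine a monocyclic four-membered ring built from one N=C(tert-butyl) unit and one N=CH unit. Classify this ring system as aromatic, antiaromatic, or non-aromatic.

Check conjugation: every atom in a ring double bond is sp² and brings one electron to the p orbital; each sp² =N– keeps its lone pair in-plane and puts one electron into the π system — every position has a p orbital, so the cyclic π system is continuous.
Adding the contributions, 2 × 2 = 4 from the 2 double-bond units.
4 is a 4n count (n = 1), so the planar conjugated ring is antiaromatic.

Antiaromatic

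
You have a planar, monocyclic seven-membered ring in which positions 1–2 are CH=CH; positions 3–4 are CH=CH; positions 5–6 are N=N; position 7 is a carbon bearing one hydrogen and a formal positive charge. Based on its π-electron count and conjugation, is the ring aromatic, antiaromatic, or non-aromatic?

Every ring atom contributes a p orbital perpendicular to the ring (the double-bond atoms are sp², each contributing one p electron; each sp² =N– keeps its lone pair in-plane and puts one electron into the π system; the carbocation has an empty p orbital), so the π system is cyclic and fully conjugated.
π-electron count: 3 × 2 = 6 from the double-bond units + 0 from the CH(+) atom = 6.
With 6 π electrons (n = 1), the Hückel 4n+2 condition holds.

Aromatic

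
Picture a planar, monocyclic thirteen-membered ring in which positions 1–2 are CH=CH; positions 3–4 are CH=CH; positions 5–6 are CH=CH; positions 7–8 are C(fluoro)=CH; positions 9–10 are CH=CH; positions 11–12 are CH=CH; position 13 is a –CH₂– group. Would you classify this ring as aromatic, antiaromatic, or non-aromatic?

Because the tetrahedral CH₂ carbon is sp³ and has no p orbital in the ring π system at the CH2 position, the π system cannot extend all the way around the ring.
Without a continuous loop of overlapping p orbitals the Hückel electron count never comes into play.

Non-aromatic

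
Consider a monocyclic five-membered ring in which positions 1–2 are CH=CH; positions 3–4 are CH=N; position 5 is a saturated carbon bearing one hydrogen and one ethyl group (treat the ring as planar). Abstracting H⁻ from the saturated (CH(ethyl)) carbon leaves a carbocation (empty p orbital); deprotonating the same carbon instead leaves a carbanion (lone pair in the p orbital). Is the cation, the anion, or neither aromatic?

The anion

Both ions have a continuous loop of p orbitals — each ring atom is sp².
Cation: 2 × 2 + 0 = 4 π electrons → 4(1), antiaromatic.
Anion: 2 × 2 + 2 = 6 π electrons → 4(1)+2, aromatic.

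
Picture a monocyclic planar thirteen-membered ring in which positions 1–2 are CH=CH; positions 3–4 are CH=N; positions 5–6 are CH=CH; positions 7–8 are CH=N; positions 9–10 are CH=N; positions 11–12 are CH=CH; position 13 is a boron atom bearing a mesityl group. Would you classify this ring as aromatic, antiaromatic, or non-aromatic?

Antiaromatic

Every ring atom contributes a p orbital perpendicular to the ring (the double-bond atoms are sp², each contributing one p electron; each =N– nitrogen is pyridine-type (lone pair in the sp² plane, one electron in the p orbital); the boron has an empty p orbital), so the π system is cyclic and fully conjugated.
π-electron count: 6 × 2 = 12 from the double-bond units + 0 from the B(mesityl) atom = 12.
12 is a 4n count (n = 3), so the planar conjugated ring is antiaromatic.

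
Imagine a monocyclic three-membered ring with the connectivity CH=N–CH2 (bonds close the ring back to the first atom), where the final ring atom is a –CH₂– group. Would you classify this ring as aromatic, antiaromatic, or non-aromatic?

Non-aromatic

Because the tetrahedral CH₂ carbon is sp³ and has no p orbital in the ring π system at the CH2 position, the π system cannot extend all the way around the ring.
Broken conjugation rules out both aromaticity and antiaromaticity.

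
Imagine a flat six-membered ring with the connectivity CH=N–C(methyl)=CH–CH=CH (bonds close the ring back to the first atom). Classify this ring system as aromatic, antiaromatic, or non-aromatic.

All ring atoms are sp² and supply a p orbital to the ring (every atom in a ring double bond is sp² and brings one electron to the p orbital; each sp² =N– keeps its lone pair in-plane and puts one electron into the π system); the conjugation is uninterrupted.
Adding the contributions, 3 × 2 = 6 from the 3 double-bond units.
With 6 π electrons (n = 1), the Hückel 4n+2 condition holds.

Aromatic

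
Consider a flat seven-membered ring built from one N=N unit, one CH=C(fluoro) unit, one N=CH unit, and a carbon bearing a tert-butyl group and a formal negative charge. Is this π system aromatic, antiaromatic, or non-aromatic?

Antiaromatic

The p orbitals form a continuous loop: every atom in a ring double bond is sp² and brings one electron to the p orbital; each =N– nitrogen is pyridine-type (lone pair in the sp² plane, one electron in the p orbital); the carbanion's lone pair occupies the p orbital. The ring is fully conjugated.
Tallying contributions gives 3 × 2 = 6 from the double-bond units + 2 from the C(tert-butyl)(-) atom = 8.
8 is a 4n count (n = 2), so the planar conjugated ring is antiaromatic.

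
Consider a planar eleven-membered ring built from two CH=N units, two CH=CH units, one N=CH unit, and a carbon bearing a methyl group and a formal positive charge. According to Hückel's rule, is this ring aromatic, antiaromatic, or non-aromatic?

Aromatic

The p orbitals form a continuous loop: the double-bond atoms are sp², each contributing one p electron; the doubly-bonded nitrogens are pyridine-type — their lone pairs lie in the ring plane, leaving one electron in the p orbital; the carbocation has an empty p orbital. The ring is fully conjugated.
Tallying contributions gives 5 × 2 = 10 from the double-bond units + 0 from the C(methyl)(+) atom = 10.
With 10 π electrons (n = 2), the Hückel 4n+2 condition holds.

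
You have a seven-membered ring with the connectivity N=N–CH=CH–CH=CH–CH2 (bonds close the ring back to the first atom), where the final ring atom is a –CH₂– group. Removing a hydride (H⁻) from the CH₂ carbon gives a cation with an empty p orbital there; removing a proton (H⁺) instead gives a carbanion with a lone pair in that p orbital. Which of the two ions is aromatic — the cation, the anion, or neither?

The cation

In both ions every ring atom is sp² and contributes a p orbital, so both rings are fully conjugated.
Cation: 3 × 2 + 0 = 6 π electrons → 4(1)+2, aromatic.
Anion: 3 × 2 + 2 = 8 π electrons → 4(2), antiaromatic.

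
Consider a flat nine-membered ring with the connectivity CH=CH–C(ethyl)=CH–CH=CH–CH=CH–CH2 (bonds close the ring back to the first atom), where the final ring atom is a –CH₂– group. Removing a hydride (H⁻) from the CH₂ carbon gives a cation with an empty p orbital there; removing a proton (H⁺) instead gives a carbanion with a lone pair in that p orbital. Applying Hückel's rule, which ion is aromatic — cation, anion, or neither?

Once that carbon is sp², every ring atom has a p orbital and both ions are fully conjugated.
Cation: 4 × 2 + 0 = 8 π electrons → 4(2), antiaromatic.
Anion: 4 × 2 + 2 = 10 π electrons → 4(2)+2, aromatic.

The anion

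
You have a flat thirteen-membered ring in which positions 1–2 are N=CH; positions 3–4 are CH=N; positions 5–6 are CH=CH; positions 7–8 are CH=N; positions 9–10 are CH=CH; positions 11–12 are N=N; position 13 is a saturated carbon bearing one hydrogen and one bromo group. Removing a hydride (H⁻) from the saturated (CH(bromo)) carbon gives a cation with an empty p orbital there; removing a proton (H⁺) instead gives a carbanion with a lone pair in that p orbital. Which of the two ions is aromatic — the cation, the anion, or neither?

The anion

In both ions every ring atom is sp² and contributes a p orbital, so both rings are fully conjugated.
Cation: 6 × 2 + 0 = 12 π electrons → 4(3), antiaromatic.
Anion: 6 × 2 + 2 = 14 π electrons → 4(3)+2, aromatic.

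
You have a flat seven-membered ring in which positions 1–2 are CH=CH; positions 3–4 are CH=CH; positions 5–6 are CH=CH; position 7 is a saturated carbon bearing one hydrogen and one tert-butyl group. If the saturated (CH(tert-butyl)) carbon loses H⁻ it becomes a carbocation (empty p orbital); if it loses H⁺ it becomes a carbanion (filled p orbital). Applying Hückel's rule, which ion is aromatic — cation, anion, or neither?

The cation

In both ions every ring atom is sp² and contributes a p orbital, so both rings are fully conjugated.
Cation: 3 × 2 + 0 = 6 π electrons → 4(1)+2, aromatic.
Anion: 3 × 2 + 2 = 8 π electrons → 4(2), antiaromatic.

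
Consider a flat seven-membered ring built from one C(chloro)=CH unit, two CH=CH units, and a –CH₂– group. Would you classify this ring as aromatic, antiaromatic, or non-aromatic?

Non-aromatic

The CH2 carbon is saturated: the tetrahedral CH₂ carbon is sp³ and has no p orbital in the ring π system. Conjugation is not continuous around the ring.
A ring that is not fully conjugated cannot be aromatic or antiaromatic regardless of its π-electron count.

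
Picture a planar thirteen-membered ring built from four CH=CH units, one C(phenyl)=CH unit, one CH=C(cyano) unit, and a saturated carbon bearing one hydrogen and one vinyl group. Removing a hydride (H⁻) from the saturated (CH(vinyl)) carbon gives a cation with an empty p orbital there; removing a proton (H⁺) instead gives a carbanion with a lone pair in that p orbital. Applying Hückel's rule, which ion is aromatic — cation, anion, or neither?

Both ions have a continuous loop of p orbitals — each ring atom is sp².
Cation: 6 × 2 + 0 = 12 π electrons → 4(3), antiaromatic.
Anion: 6 × 2 + 2 = 14 π electrons → 4(3)+2, aromatic.

The anion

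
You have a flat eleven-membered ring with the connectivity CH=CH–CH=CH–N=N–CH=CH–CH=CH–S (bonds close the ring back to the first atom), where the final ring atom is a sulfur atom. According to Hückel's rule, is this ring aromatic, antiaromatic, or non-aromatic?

Antiaromatic

All ring atoms are sp² and supply a p orbital to the ring (each doubly-bonded ring atom is sp² with one p-orbital electron; each sp² =N– keeps its lone pair in-plane and puts one electron into the π system; the sulfur donates one lone pair from its p orbital); the conjugation is uninterrupted.
π-electron count: 5 × 2 = 10 from the double-bond units + 2 from the S atom = 12.
A 4n π count (12, n = 3) in a planar conjugated ring means antiaromatic.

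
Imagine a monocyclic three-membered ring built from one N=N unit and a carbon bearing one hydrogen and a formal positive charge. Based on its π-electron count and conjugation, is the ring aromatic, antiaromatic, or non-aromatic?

Aromatic

Check conjugation: the double-bond atoms are sp², each contributing one p electron; each =N– nitrogen is pyridine-type (lone pair in the sp² plane, one electron in the p orbital); the carbocation has an empty p orbital — every position has a p orbital, so the cyclic π system is continuous.
Counting π electrons: 1 × 2 = 2 from the double-bond unit + 0 from the CH(+) atom = 2.
Since 2 = 4·0 + 2, the ring meets the 4n+2 criterion.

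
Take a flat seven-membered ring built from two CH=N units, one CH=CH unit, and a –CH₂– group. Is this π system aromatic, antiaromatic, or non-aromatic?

Non-aromatic

At the CH2 position, the tetrahedral CH₂ carbon is sp³ and has no p orbital in the ring π system; the ring's p-orbital overlap is broken there.
Broken conjugation rules out both aromaticity and antiaromaticity.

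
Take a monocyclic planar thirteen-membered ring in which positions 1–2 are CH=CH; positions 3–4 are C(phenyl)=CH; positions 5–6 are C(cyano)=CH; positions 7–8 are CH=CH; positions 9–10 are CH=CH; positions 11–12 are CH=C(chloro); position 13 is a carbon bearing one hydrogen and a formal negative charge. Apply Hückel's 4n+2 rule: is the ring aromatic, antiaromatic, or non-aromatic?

Aromatic

All ring atoms are sp² and supply a p orbital to the ring (every atom in a ring double bond is sp² and brings one electron to the p orbital; the carbanion's lone pair occupies the p orbital); the conjugation is uninterrupted.
Adding the contributions, 6 × 2 = 12 from the double-bond units + 2 from the CH(-) atom = 14.
Since 14 = 4·3 + 2, the ring meets the 4n+2 criterion.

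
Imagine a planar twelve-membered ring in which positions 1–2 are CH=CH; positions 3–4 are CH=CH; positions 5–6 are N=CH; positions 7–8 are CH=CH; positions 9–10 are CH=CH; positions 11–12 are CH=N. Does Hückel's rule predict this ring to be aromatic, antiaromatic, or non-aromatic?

Every ring atom contributes a p orbital perpendicular to the ring (the double-bond atoms are sp², each contributing one p electron; the doubly-bonded nitrogens are pyridine-type — their lone pairs lie in the ring plane, leaving one electron in the p orbital), so the π system is cyclic and fully conjugated.
Tallying contributions gives 6 × 2 = 12 from the 6 double-bond units.
12 = 4(3); a planar, fully conjugated 4n system is antiaromatic.

Antiaromatic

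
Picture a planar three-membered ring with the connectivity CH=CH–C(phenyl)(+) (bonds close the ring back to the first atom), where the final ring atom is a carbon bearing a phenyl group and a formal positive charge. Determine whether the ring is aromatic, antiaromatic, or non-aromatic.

Aromatic

All ring atoms are sp² and supply a p orbital to the ring (the double-bond atoms are sp², each contributing one p electron; the carbocation has an empty p orbital); the conjugation is uninterrupted.
π-electron count: 1 × 2 = 2 from the double-bond unit + 0 from the C(phenyl)(+) atom = 2.
That gives a 4n+2 count (2, n = 0).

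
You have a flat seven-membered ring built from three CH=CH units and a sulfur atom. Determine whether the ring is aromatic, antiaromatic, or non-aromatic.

Every ring atom contributes a p orbital perpendicular to the ring (each doubly-bonded ring atom is sp² with one p-orbital electron; the sulfur donates one lone pair from its p orbital), so the π system is cyclic and fully conjugated.
Adding the contributions, 3 × 2 = 6 from the double-bond units + 2 from the S atom = 8.
With 8 = 4·2 π electrons, Hückel's rule classifies the planar ring as antiaromatic.

Antiaromatic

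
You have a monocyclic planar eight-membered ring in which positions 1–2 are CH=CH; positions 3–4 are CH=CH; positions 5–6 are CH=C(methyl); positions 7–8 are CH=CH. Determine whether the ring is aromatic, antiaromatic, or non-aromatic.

Antiaromatic

Every ring atom contributes a p orbital perpendicular to the ring (each doubly-bonded ring atom is sp² with one p-orbital electron), so the π system is cyclic and fully conjugated.
π-electron count: 4 × 2 = 8 from the 4 double-bond units.
8 = 4(2); a planar, fully conjugated 4n system is antiaromatic.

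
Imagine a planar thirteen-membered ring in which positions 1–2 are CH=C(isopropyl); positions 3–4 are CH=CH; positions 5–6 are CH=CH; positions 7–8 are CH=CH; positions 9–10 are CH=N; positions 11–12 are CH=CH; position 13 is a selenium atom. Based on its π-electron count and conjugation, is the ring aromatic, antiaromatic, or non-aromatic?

All ring atoms are sp² and supply a p orbital to the ring (the double-bond atoms are sp², each contributing one p electron; each sp² =N– keeps its lone pair in-plane and puts one electron into the π system; the selenium donates one lone pair from its p orbital); the conjugation is uninterrupted.
π-electron count: 6 × 2 = 12 from the double-bond units + 2 from the Se atom = 14.
14 = 4(3) + 2, which satisfies Hückel's 4n+2 rule.

Aromatic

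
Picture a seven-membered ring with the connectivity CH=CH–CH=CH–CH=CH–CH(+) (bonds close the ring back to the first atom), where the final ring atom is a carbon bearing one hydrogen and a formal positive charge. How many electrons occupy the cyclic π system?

Check conjugation: each doubly-bonded ring atom is sp² with one p-orbital electron; the carbocation has an empty p orbital — every position has a p orbital, so the cyclic π system is continuous.
Adding the contributions, 3 × 2 = 6 from the double-bond units + 0 from the CH(+) atom = 6.
(This ring is the tropylium cation.)

6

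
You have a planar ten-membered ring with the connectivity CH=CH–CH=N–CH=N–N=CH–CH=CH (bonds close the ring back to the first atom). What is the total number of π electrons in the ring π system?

Check conjugation: the double-bond atoms are sp², each contributing one p electron; each =N– nitrogen is pyridine-type (lone pair in the sp² plane, one electron in the p orbital) — every position has a p orbital, so the cyclic π system is continuous.
Tallying contributions gives 5 × 2 = 10 from the 5 double-bond units.

10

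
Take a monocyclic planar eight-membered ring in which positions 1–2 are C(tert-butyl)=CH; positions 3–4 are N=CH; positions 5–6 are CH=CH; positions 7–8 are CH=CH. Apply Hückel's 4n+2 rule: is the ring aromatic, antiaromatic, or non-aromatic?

Antiaromatic

The p orbitals form a continuous loop: each doubly-bonded ring atom is sp² with one p-orbital electron; the doubly-bonded nitrogens are pyridine-type — their lone pairs lie in the ring plane, leaving one electron in the p orbital. The ring is fully conjugated.
Counting π electrons: 4 × 2 = 8 from the 4 double-bond units.
8 is a 4n count (n = 2), so the planar conjugated ring is antiaromatic.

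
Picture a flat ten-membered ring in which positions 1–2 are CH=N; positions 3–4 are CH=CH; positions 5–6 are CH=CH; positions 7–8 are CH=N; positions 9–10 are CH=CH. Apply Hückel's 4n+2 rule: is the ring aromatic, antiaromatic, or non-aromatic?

Aromatic

All ring atoms are sp² and supply a p orbital to the ring (each doubly-bonded ring atom is sp² with one p-orbital electron; each sp² =N– keeps its lone pair in-plane and puts one electron into the π system); the conjugation is uninterrupted.
Tallying contributions gives 5 × 2 = 10 from the 5 double-bond units.
With 10 π electrons (n = 2), the Hückel 4n+2 condition holds.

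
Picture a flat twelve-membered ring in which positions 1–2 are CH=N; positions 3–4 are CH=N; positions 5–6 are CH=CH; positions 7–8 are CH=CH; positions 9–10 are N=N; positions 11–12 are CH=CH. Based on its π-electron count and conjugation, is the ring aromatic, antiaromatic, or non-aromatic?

Check conjugation: every atom in a ring double bond is sp² and brings one electron to the p orbital; each sp² =N– keeps its lone pair in-plane and puts one electron into the π system — every position has a p orbital, so the cyclic π system is continuous.
Tallying contributions gives 6 × 2 = 12 from the 6 double-bond units.
12 is a 4n count (n = 3), so the planar conjugated ring is antiaromatic.

Antiaromatic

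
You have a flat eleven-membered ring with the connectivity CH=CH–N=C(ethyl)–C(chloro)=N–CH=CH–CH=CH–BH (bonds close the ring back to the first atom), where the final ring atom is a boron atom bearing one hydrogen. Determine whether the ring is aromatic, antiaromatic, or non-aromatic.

All ring atoms are sp² and supply a p orbital to the ring (each doubly-bonded ring atom is sp² with one p-orbital electron; each =N– nitrogen is pyridine-type (lone pair in the sp² plane, one electron in the p orbital); the boron has an empty p orbital); the conjugation is uninterrupted.
Counting π electrons: 5 × 2 = 10 from the double-bond units + 0 from the BH atom = 10.
That gives a 4n+2 count (10, n = 2).

Aromatic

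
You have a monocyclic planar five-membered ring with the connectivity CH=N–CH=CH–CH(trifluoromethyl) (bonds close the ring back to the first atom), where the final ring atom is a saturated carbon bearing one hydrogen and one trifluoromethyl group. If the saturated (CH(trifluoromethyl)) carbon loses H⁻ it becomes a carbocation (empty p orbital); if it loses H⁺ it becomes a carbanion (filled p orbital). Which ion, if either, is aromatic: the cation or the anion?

Both ions have a continuous loop of p orbitals — each ring atom is sp².
Cation: 2 × 2 + 0 = 4 π electrons → 4(1), antiaromatic.
Anion: 2 × 2 + 2 = 6 π electrons → 4(1)+2, aromatic.

The anion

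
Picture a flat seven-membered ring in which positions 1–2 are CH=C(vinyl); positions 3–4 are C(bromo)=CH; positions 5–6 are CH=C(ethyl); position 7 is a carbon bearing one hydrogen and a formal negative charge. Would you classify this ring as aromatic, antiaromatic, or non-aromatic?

Antiaromatic

All ring atoms are sp² and supply a p orbital to the ring (the double-bond atoms are sp², each contributing one p electron; the carbanion's lone pair occupies the p orbital); the conjugation is uninterrupted.
Adding the contributions, 3 × 2 = 6 from the double-bond units + 2 from the CH(-) atom = 8.
With 8 = 4·2 π electrons, Hückel's rule classifies the planar ring as antiaromatic.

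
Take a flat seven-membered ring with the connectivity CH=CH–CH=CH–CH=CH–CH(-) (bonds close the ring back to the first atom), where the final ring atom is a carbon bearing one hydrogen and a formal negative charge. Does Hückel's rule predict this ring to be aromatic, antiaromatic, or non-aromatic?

Check conjugation: every atom in a ring double bond is sp² and brings one electron to the p orbital; the carbanion's lone pair occupies the p orbital — every position has a p orbital, so the cyclic π system is continuous.
Counting π electrons: 3 × 2 = 6 from the double-bond units + 2 from the CH(-) atom = 8.
8 is a 4n count (n = 2), so the planar conjugated ring is antiaromatic.
This is the cycloheptatrienyl anion.

Antiaromatic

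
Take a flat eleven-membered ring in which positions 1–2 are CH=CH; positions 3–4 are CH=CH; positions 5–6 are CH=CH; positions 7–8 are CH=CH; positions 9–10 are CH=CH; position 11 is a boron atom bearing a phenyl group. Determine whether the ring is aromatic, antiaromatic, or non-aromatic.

Check conjugation: each doubly-bonded ring atom is sp² with one p-orbital electron; the boron has an empty p orbital — every position has a p orbital, so the cyclic π system is continuous.
Adding the contributions, 5 × 2 = 10 from the double-bond units + 0 from the B(phenyl) atom = 10.
10 = 4(2) + 2, which satisfies Hückel's 4n+2 rule.

Aromatic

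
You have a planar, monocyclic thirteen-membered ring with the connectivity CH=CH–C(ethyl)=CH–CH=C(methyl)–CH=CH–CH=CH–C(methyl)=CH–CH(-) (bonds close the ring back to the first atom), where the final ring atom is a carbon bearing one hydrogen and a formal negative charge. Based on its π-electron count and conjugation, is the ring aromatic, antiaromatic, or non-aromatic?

Every ring atom contributes a p orbital perpendicular to the ring (the double-bond atoms are sp², each contributing one p electron; the carbanion's lone pair occupies the p orbital), so the π system is cyclic and fully conjugated.
Adding the contributions, 6 × 2 = 12 from the double-bond units + 2 from the CH(-) atom = 14.
With 14 π electrons (n = 3), the Hückel 4n+2 condition holds.

Aromatic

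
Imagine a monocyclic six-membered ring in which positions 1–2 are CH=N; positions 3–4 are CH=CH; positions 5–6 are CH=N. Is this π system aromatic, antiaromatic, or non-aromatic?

Check conjugation: every atom in a ring double bond is sp² and brings one electron to the p orbital; each =N– nitrogen is pyridine-type (lone pair in the sp² plane, one electron in the p orbital) — every position has a p orbital, so the cyclic π system is continuous.
Counting π electrons: 3 × 2 = 6 from the 3 double-bond units.
With 6 π electrons (n = 1), the Hückel 4n+2 condition holds.

Aromatic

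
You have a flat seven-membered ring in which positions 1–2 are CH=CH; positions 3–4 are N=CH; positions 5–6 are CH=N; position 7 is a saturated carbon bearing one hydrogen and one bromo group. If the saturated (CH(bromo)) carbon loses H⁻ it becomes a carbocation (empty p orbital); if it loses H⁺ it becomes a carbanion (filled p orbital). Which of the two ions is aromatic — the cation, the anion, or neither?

The cation

In either ion the ring is fully conjugated: every atom, including the new sp² carbon, supplies a p orbital.
Cation: 3 × 2 + 0 = 6 π electrons → 4(1)+2, aromatic.
Anion: 3 × 2 + 2 = 8 π electrons → 4(2), antiaromatic.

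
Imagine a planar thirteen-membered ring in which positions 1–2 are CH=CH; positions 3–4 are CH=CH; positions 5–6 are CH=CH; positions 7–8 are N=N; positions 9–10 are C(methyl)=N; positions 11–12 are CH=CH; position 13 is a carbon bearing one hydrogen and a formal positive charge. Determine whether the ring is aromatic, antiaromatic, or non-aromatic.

All ring atoms are sp² and supply a p orbital to the ring (each doubly-bonded ring atom is sp² with one p-orbital electron; each sp² =N– keeps its lone pair in-plane and puts one electron into the π system; the carbocation has an empty p orbital); the conjugation is uninterrupted.
Counting π electrons: 6 × 2 = 12 from the double-bond units + 0 from the CH(+) atom = 12.
12 = 4(3); a planar, fully conjugated 4n system is antiaromatic.

Antiaromatic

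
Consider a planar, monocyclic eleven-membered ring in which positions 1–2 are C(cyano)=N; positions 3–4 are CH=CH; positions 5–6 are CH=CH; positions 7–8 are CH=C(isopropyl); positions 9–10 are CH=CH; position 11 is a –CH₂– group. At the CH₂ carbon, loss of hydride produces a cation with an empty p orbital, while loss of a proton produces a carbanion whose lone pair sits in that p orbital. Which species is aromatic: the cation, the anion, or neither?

The cation

In both ions every ring atom is sp² and contributes a p orbital, so both rings are fully conjugated.
Cation: 5 × 2 + 0 = 10 π electrons → 4(2)+2, aromatic.
Anion: 5 × 2 + 2 = 12 π electrons → 4(3), antiaromatic.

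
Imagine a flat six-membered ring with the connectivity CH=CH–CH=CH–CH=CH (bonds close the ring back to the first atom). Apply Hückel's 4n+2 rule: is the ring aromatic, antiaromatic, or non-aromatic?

Aromatic

Every ring atom contributes a p orbital perpendicular to the ring (each doubly-bonded ring atom is sp² with one p-orbital electron), so the π system is cyclic and fully conjugated.
Tallying contributions gives 3 × 2 = 6 from the 3 double-bond units.
That gives a 4n+2 count (6, n = 1).
This is benzene.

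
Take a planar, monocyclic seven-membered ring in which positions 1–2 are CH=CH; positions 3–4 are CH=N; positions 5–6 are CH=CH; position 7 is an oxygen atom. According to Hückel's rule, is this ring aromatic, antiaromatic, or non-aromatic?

Every ring atom contributes a p orbital perpendicular to the ring (each doubly-bonded ring atom is sp² with one p-orbital electron; each sp² =N– keeps its lone pair in-plane and puts one electron into the π system; the oxygen donates one lone pair from its p orbital), so the π system is cyclic and fully conjugated.
Adding the contributions, 3 × 2 = 6 from the double-bond units + 2 from the O atom = 8.
8 = 4(2); a planar, fully conjugated 4n system is antiaromatic.

Antiaromatic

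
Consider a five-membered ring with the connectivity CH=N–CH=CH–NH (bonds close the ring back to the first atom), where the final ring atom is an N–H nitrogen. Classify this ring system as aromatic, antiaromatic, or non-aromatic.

Aromatic

The p orbitals form a continuous loop: the double-bond atoms are sp², each contributing one p electron; each =N– nitrogen is pyridine-type (lone pair in the sp² plane, one electron in the p orbital); the pyrrole-type nitrogen donates its lone pair from the p orbital. The ring is fully conjugated.
Adding the contributions, 2 × 2 = 4 from the double-bond units + 2 from the NH atom = 6.
With 6 π electrons (n = 1), the Hückel 4n+2 condition holds.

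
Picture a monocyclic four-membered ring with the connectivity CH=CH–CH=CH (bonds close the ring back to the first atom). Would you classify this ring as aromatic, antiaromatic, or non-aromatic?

The p orbitals form a continuous loop: every atom in a ring double bond is sp² and brings one electron to the p orbital. The ring is fully conjugated.
π-electron count: 2 × 2 = 4 from the 2 double-bond units.
With 4 = 4·1 π electrons, Hückel's rule classifies the planar ring as antiaromatic.
(The species described is cyclobutadiene.)

Antiaromatic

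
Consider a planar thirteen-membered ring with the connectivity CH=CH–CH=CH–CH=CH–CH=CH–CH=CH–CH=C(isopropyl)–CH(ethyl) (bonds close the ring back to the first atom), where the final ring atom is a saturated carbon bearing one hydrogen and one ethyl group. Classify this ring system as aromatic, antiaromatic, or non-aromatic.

At the CH(ethyl) position, that saturated carbon is sp³ and has no p orbital in the ring π system; the ring's p-orbital overlap is broken there.
Without a continuous loop of overlapping p orbitals the Hückel electron count never comes into play.

Non-aromatic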